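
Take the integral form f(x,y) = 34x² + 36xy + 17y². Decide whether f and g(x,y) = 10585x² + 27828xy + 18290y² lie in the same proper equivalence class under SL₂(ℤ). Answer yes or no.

D₁ = -1016, D₂ = -1016
f: translate: b→-32 (≡36 mod 68), so (34,36,17)→(34,-32,15)
f: flip: (34,-32,15)→(15,32,34)
f: translate: b→2 (≡32 mod 30), so (15,32,34)→(15,2,17)
f: reduced (well bottom): (15,2,17) with a≤c, −a<b≤a
g: translate: b→6658 (≡27828 mod 21170), so (10585,27828,18290)→(10585,6658,1047)
g: flip: (10585,6658,1047)→(1047,-6658,10585)
g: translate: b→-376 (≡-6658 mod 2094), so (1047,-6658,10585)→(1047,-376,34)
g: flip: (1047,-376,34)→(34,376,1047)
g: translate: b→-32 (≡376 mod 68), so (34,376,1047)→(34,-32,15)
g: flip: (34,-32,15)→(15,32,34)
g: translate: b→2 (≡32 mod 30), so (15,32,34)→(15,2,17)
g: reduced (well bottom): (15,2,17) with a≤c, −a<b≤a
reduced forms (15, 2, 17) vs (15, 2, 17) ⇒ equivalent

yes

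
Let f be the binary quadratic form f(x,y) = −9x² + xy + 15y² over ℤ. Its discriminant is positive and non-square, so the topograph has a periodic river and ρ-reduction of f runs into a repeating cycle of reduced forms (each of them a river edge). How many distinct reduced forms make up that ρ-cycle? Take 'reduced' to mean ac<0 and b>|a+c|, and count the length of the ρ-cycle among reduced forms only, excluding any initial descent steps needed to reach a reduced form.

D = 541, ⌊√D⌋ = 23
descent: ρ → (15,-1,-9)
descent: ρ → (-9,19,5)  [lands on river]
river: ρ → (5,21,-5)
river: ρ → (-5,19,9)
river: ρ → (9,17,-7)
river: ρ → (-7,11,15)
river: ρ → (15,19,-3)
river: ρ → (-3,23,1)
river: ρ → (1,23,-3)
river: ρ → (-3,19,15)
river: ρ → (15,11,-7)
river: ρ → (-7,17,9)
river: ρ → (9,19,-5)
river: ρ → (-5,21,5)
river: ρ → (5,19,-9)
river: ρ → (-9,17,7)
river: ρ → (7,11,-15)
river: ρ → (-15,19,3)
river: ρ → (3,23,-1)
river: ρ → (-1,23,3)
river: ρ → (3,19,-15)
river: ρ → (-15,11,7)
river: ρ → (7,17,-9)
ρ-cycle length = 22 (tail of 2 descent steps not counted)

22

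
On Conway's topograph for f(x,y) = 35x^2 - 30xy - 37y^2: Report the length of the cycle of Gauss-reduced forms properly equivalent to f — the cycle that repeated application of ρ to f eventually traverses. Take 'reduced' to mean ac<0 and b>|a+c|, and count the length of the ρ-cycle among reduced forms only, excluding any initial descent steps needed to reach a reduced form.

D = 6080, ⌊√D⌋ = 77
descent: ρ → (-37,30,35)  [lands on river]
river: ρ → (35,40,-32)
river: ρ → (-32,24,43)
river: ρ → (43,62,-13)
river: ρ → (-13,68,28)
river: ρ → (28,44,-37)
ρ-cycle length = 6 (tail of 1 descent step not counted)

6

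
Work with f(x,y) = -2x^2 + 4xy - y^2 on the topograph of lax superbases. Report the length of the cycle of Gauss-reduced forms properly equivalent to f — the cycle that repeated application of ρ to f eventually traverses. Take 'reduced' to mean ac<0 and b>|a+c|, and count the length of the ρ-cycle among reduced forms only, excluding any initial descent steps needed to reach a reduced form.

D = 8, ⌊√D⌋ = 2
descent: ρ → (-1,2,1)  [lands on river]
river: ρ → (1,2,-1)
ρ-cycle length = 2 (tail of 1 descent step not counted)

2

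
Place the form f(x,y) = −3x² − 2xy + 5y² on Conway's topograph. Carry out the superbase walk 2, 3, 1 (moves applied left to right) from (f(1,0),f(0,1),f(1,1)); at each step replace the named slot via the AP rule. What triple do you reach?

start (-3,5,0) = (f(1,0),f(0,1),f(1,1))
replace slot 2: 2·((-3)+0) − 5 = -11 → (-3,-11,0)
replace slot 3: 2·((-3)+(-11)) − 0 = -28 → (-3,-11,-28)
replace slot 1: 2·((-11)+(-28)) − (-3) = -75 → (-75,-11,-28)

-75,-11,-28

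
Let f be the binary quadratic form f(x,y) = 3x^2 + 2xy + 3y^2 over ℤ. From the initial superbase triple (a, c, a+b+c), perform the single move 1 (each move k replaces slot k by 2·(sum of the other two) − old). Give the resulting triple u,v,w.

start (3,3,8) = (f(1,0),f(0,1),f(1,1))
replace slot 1: 2·(3+8) − 3 = 19 → (19,3,8)

19,3,8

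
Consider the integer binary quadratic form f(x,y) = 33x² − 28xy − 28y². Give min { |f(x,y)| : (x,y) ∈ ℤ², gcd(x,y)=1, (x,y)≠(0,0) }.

descent: ρ → (-28,28,33)  [lands on river]
river: ρ → (33,38,-23)
river: ρ → (-23,54,17)
river: ρ → (17,48,-32)
river: ρ → (-32,16,33)
river: ρ → (33,50,-15)
river: ρ → (-15,40,48)
river: ρ → (48,56,-7)
river: ρ → (-7,56,48)
river: ρ → (48,40,-15)
river: ρ → (-15,50,33)
river: ρ → (33,16,-32)
river: ρ → (-32,48,17)
river: ρ → (17,54,-23)
river: ρ → (-23,38,33)
river: ρ → (33,28,-28)
closes: descent 1, river 16
min |a| on river = 7

7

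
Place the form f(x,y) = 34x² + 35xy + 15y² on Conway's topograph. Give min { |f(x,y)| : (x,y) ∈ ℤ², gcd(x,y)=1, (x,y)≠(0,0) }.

translate: b→-33 (≡35 mod 68), so (34,35,15)→(34,-33,14)
flip: (34,-33,14)→(14,33,34)
translate: b→5 (≡33 mod 28), so (14,33,34)→(14,5,15)
reduced (well bottom): (14,5,15) with a≤c, −a<b≤a
well minimum = a = 14

14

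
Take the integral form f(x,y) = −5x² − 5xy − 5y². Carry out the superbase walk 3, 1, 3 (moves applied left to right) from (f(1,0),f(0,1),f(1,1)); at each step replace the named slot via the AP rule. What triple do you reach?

start (-5,-5,-15) = (f(1,0),f(0,1),f(1,1))
replace slot 3: 2·((-5)+(-5)) − (-15) = -5 → (-5,-5,-5)
replace slot 1: 2·((-5)+(-5)) − (-5) = -15 → (-15,-5,-5)
replace slot 3: 2·((-15)+(-5)) − (-5) = -35 → (-15,-5,-35)

-15,-5,-35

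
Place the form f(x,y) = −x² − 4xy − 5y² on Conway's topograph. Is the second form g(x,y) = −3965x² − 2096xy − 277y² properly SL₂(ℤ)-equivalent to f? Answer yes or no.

D₁ = -4, D₂ = -4
f is negative-definite; reduce −f:
−f: translate: b→0 (≡4 mod 2), so (1,4,5)→(1,0,1)
−f: reduced (well bottom): (1,0,1) with a≤c, −a<b≤a
flip sign back: reduced form of f is (-1,0,-1)
g is negative-definite; reduce −g:
−g: flip: (3965,2096,277)→(277,-2096,3965)
−g: translate: b→120 (≡-2096 mod 554), so (277,-2096,3965)→(277,120,13)
−g: flip: (277,120,13)→(13,-120,277)
−g: translate: b→10 (≡-120 mod 26), so (13,-120,277)→(13,10,2)
−g: flip: (13,10,2)→(2,-10,13)
−g: translate: b→2 (≡-10 mod 4), so (2,-10,13)→(2,2,1)
−g: flip: (2,2,1)→(1,-2,2)
−g: translate: b→0 (≡-2 mod 2), so (1,-2,2)→(1,0,1)
−g: reduced (well bottom): (1,0,1) with a≤c, −a<b≤a
flip sign back: reduced form of g is (-1,0,-1)
reduced forms (-1, 0, -1) vs (-1, 0, -1) ⇒ equivalent

yes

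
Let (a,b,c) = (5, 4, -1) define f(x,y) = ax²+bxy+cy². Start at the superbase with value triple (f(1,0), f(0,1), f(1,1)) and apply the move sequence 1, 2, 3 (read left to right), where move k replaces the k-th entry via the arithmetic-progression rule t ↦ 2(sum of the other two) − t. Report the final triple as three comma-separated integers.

start (5,-1,8) = (f(1,0),f(0,1),f(1,1))
replace slot 1: 2·((-1)+8) − 5 = 9 → (9,-1,8)
replace slot 2: 2·(9+8) − (-1) = 35 → (9,35,8)
replace slot 3: 2·(9+35) − 8 = 80 → (9,35,80)

9,35,80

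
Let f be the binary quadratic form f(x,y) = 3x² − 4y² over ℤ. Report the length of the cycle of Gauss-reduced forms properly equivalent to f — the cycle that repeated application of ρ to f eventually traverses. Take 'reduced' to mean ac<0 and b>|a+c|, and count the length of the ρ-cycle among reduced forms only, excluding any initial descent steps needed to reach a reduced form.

D = 48, ⌊√D⌋ = 6
descent: ρ → (-4,0,3)
descent: ρ → (3,6,-1)  [lands on river]
river: ρ → (-1,6,3)
ρ-cycle length = 2 (tail of 2 descent steps not counted)

2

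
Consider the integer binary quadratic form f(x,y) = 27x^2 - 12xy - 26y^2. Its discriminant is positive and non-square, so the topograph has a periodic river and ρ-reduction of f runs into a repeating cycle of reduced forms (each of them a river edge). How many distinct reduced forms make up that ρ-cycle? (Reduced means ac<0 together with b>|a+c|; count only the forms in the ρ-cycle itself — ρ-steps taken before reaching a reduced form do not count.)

D = 2952, ⌊√D⌋ = 54
descent: ρ → (-26,12,27)  [lands on river]
river: ρ → (27,42,-11)
river: ρ → (-11,46,19)
river: ρ → (19,30,-27)
river: ρ → (-27,24,22)
river: ρ → (22,20,-29)
river: ρ → (-29,38,13)
river: ρ → (13,40,-26)
ρ-cycle length = 8 (tail of 1 descent step not counted)

8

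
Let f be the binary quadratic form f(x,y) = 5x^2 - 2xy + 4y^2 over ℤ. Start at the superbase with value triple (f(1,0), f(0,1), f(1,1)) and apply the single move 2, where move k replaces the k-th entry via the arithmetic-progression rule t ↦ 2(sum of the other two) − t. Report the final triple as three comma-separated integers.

start (5,4,7) = (f(1,0),f(0,1),f(1,1))
replace slot 2: 2·(5+7) − 4 = 20 → (5,20,7)

5,20,7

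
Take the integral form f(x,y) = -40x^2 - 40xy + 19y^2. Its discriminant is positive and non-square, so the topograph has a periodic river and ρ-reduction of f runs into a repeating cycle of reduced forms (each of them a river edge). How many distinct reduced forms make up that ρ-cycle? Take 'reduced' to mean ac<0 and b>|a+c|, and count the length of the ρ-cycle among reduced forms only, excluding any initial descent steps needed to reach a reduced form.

D = 4640, ⌊√D⌋ = 68
descent: ρ → (19,40,-40)  [lands on river]
river: ρ → (-40,40,19)
river: ρ → (19,36,-44)
river: ρ → (-44,52,11)
river: ρ → (11,58,-29)
river: ρ → (-29,58,11)
river: ρ → (11,52,-44)
river: ρ → (-44,36,19)
ρ-cycle length = 8 (tail of 1 descent step not counted)

8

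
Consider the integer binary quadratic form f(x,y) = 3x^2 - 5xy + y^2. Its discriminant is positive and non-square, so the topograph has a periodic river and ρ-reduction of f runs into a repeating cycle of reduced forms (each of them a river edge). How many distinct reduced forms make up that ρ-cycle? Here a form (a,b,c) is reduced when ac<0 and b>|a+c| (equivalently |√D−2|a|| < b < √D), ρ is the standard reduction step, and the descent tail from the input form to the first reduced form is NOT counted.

D = 13, ⌊√D⌋ = 3
descent: ρ → (1,3,-1)  [lands on river]
river: ρ → (-1,3,1)
ρ-cycle length = 2 (tail of 1 descent step not counted)

2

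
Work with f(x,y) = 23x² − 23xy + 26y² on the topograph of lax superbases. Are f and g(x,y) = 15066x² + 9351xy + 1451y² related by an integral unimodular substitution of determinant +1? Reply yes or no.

D₁ = -1863, D₂ = -1863
f: translate: b→23 (≡-23 mod 46), so (23,-23,26)→(23,23,26)
f: reduced (well bottom): (23,23,26) with a≤c, −a<b≤a
g: flip: (15066,9351,1451)→(1451,-9351,15066)
g: translate: b→-645 (≡-9351 mod 2902), so (1451,-9351,15066)→(1451,-645,72)
g: flip: (1451,-645,72)→(72,645,1451)
g: translate: b→69 (≡645 mod 144), so (72,645,1451)→(72,69,23)
g: flip: (72,69,23)→(23,-69,72)
g: translate: b→23 (≡-69 mod 46), so (23,-69,72)→(23,23,26)
g: reduced (well bottom): (23,23,26) with a≤c, −a<b≤a
reduced forms (23, 23, 26) vs (23, 23, 26) ⇒ equivalent

yes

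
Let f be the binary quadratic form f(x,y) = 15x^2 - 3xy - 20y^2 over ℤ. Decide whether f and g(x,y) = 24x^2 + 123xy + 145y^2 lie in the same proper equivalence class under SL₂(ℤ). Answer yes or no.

D₁ = 1209, D₂ = 1209
river cycle of f (length 16): (15, 27, -8), (-8, 21, 24), (24, 27, -5), (-5, 33, 6), (6, 27, -20), (-20, 13, 13), (13, 13, -20), (-20, 27, 6), (6, 33, -5), (-5, 27, 24), … (6 more)
river cycle of g (length 16): (24, 27, -5), (-5, 33, 6), (6, 27, -20), (-20, 13, 13), (13, 13, -20), (-20, 27, 6), (6, 33, -5), (-5, 27, 24), (24, 21, -8), (-8, 27, 15), … (6 more)
cycles coincide ⇒ equivalent

yes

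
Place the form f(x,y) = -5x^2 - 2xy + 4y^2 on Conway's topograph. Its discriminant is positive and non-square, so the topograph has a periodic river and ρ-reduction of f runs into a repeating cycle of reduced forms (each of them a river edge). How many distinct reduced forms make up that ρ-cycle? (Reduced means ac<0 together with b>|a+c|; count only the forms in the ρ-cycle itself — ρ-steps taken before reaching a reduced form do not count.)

D = 84, ⌊√D⌋ = 9
descent: ρ → (4,2,-5)  [lands on river]
river: ρ → (-5,8,1)
river: ρ → (1,8,-5)
river: ρ → (-5,2,4)
river: ρ → (4,6,-3)
river: ρ → (-3,6,4)
ρ-cycle length = 6 (tail of 1 descent step not counted)

6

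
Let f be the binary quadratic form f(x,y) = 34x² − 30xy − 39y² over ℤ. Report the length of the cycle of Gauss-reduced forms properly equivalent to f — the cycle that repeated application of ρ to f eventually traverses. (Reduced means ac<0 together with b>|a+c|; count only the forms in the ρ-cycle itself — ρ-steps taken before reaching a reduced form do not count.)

D = 6204, ⌊√D⌋ = 78
descent: ρ → (-39,30,34)  [lands on river]
river: ρ → (34,38,-35)
river: ρ → (-35,32,37)
river: ρ → (37,42,-30)
river: ρ → (-30,78,1)
river: ρ → (1,78,-30)
river: ρ → (-30,42,37)
river: ρ → (37,32,-35)
river: ρ → (-35,38,34)
river: ρ → (34,30,-39)
river: ρ → (-39,48,25)
river: ρ → (25,52,-35)
river: ρ → (-35,18,42)
river: ρ → (42,66,-11)
river: ρ → (-11,66,42)
river: ρ → (42,18,-35)
river: ρ → (-35,52,25)
river: ρ → (25,48,-39)
ρ-cycle length = 18 (tail of 1 descent step not counted)

18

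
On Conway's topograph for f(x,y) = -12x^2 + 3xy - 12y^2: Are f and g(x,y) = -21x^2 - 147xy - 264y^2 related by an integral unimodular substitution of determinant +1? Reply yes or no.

D₁ = -567, D₂ = -567
f is negative-definite; reduce −f:
−f: flip: (12,-3,12)→(12,3,12)
−f: reduced (well bottom): (12,3,12) with a≤c, −a<b≤a
flip sign back: reduced form of f is (-12,-3,-12)
g is negative-definite; reduce −g:
−g: translate: b→21 (≡147 mod 42), so (21,147,264)→(21,21,12)
−g: flip: (21,21,12)→(12,-21,21)
−g: translate: b→3 (≡-21 mod 24), so (12,-21,21)→(12,3,12)
−g: reduced (well bottom): (12,3,12) with a≤c, −a<b≤a
flip sign back: reduced form of g is (-12,-3,-12)
reduced forms (-12, -3, -12) vs (-12, -3, -12) ⇒ equivalent

yes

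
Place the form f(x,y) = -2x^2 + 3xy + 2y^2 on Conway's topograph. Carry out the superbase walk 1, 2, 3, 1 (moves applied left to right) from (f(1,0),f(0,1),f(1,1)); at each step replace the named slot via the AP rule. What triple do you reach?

start (-2,2,3) = (f(1,0),f(0,1),f(1,1))
replace slot 1: 2·(2+3) − (-2) = 12 → (12,2,3)
replace slot 2: 2·(12+3) − 2 = 28 → (12,28,3)
replace slot 3: 2·(12+28) − 3 = 77 → (12,28,77)
replace slot 1: 2·(28+77) − 12 = 198 → (198,28,77)

198,28,77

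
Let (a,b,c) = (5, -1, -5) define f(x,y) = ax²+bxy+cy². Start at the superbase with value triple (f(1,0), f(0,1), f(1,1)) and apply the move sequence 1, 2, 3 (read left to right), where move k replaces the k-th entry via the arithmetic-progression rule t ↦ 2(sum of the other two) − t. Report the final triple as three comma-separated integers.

start (5,-5,-1) = (f(1,0),f(0,1),f(1,1))
replace slot 1: 2·((-5)+(-1)) − 5 = -17 → (-17,-5,-1)
replace slot 2: 2·((-17)+(-1)) − (-5) = -31 → (-17,-31,-1)
replace slot 3: 2·((-17)+(-31)) − (-1) = -95 → (-17,-31,-95)

-17,-31,-95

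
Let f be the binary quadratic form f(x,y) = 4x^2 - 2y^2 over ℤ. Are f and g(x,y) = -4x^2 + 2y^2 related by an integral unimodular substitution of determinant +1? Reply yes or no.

D₁ = 32, D₂ = 32
river cycle of f (length 2): (-2, 4, 2), (2, 4, -2)
river cycle of g (length 2): (2, 4, -2), (-2, 4, 2)
cycles coincide ⇒ equivalent

yes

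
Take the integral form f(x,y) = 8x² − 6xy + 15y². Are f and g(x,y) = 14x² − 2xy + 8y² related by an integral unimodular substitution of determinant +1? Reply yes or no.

D₁ = -444, D₂ = -444
f: reduced (well bottom): (8,-6,15) with a≤c, −a<b≤a
g: flip: (14,-2,8)→(8,2,14)
g: reduced (well bottom): (8,2,14) with a≤c, −a<b≤a
reduced forms (8, -6, 15) vs (8, 2, 14) ⇒ inequivalent

no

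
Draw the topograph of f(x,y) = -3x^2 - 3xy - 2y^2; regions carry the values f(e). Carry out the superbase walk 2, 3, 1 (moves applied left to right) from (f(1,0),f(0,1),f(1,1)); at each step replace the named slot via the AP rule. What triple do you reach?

start (-3,-2,-8) = (f(1,0),f(0,1),f(1,1))
replace slot 2: 2·((-3)+(-8)) − (-2) = -20 → (-3,-20,-8)
replace slot 3: 2·((-3)+(-20)) − (-8) = -38 → (-3,-20,-38)
replace slot 1: 2·((-20)+(-38)) − (-3) = -113 → (-113,-20,-38)

-113,-20,-38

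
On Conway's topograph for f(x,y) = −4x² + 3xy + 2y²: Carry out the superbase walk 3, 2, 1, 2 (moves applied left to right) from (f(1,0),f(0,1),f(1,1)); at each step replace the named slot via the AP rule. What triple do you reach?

start (-4,2,1) = (f(1,0),f(0,1),f(1,1))
replace slot 3: 2·((-4)+2) − 1 = -5 → (-4,2,-5)
replace slot 2: 2·((-4)+(-5)) − 2 = -20 → (-4,-20,-5)
replace slot 1: 2·((-20)+(-5)) − (-4) = -46 → (-46,-20,-5)
replace slot 2: 2·((-46)+(-5)) − (-20) = -82 → (-46,-82,-5)

-46,-82,-5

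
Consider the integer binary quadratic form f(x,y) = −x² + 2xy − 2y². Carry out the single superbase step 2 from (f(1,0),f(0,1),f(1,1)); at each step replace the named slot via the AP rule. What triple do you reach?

start (-1,-2,-1) = (f(1,0),f(0,1),f(1,1))
replace slot 2: 2·((-1)+(-1)) − (-2) = -2 → (-1,-2,-1)

-1,-2,-1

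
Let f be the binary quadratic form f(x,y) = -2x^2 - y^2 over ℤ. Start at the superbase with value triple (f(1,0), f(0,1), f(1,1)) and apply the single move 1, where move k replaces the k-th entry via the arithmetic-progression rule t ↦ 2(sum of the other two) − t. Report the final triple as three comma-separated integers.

start (-2,-1,-3) = (f(1,0),f(0,1),f(1,1))
replace slot 1: 2·((-1)+(-3)) − (-2) = -6 → (-6,-1,-3)

-6,-1,-3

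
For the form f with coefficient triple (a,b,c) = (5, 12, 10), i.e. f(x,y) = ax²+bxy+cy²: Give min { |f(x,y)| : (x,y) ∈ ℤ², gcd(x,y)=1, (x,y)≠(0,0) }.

translate: b→2 (≡12 mod 10), so (5,12,10)→(5,2,3)
flip: (5,2,3)→(3,-2,5)
reduced (well bottom): (3,-2,5) with a≤c, −a<b≤a
well minimum = a = 3

3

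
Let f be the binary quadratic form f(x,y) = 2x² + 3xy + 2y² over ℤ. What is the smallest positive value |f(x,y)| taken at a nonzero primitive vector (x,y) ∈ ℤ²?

translate: b→-1 (≡3 mod 4), so (2,3,2)→(2,-1,1)
flip: (2,-1,1)→(1,1,2)
reduced (well bottom): (1,1,2) with a≤c, −a<b≤a
well minimum = a = 1

1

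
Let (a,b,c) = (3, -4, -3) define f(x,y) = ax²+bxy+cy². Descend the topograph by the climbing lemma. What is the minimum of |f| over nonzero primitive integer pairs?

descent: ρ → (-3,4,3)  [lands on river]
river: ρ → (3,2,-4)
river: ρ → (-4,6,1)
river: ρ → (1,6,-4)
river: ρ → (-4,2,3)
river: ρ → (3,4,-3)
river: ρ → (-3,2,4)
river: ρ → (4,6,-1)
river: ρ → (-1,6,4)
river: ρ → (4,2,-3)
closes: descent 1, river 10
min |a| on river = 1

1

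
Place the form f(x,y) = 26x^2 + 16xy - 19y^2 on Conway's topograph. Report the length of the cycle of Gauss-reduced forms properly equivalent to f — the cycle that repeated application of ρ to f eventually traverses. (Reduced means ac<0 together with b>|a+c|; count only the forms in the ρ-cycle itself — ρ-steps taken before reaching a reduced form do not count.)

D = 2232, ⌊√D⌋ = 47
river: ρ → (-19,22,23)
river: ρ → (23,24,-18)
river: ρ → (-18,12,29)
river: ρ → (29,46,-1)
river: ρ → (-1,46,29)
river: ρ → (29,12,-18)
river: ρ → (-18,24,23)
river: ρ → (23,22,-19)
river: ρ → (-19,16,26)
river: ρ → (26,36,-9)
river: ρ → (-9,36,26)
river: ρ → (26,16,-19)
ρ-cycle length = 12 (tail of 0 descent steps not counted)

12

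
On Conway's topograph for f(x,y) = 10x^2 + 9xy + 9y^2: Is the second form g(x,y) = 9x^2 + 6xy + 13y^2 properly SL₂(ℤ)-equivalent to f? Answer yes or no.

D₁ = -279, D₂ = -432
discriminants differ ⇒ not SL₂(ℤ)-equivalent

no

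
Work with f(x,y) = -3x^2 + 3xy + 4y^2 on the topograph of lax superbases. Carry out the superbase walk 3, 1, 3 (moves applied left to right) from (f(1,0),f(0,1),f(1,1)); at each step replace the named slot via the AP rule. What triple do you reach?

start (-3,4,4) = (f(1,0),f(0,1),f(1,1))
replace slot 3: 2·((-3)+4) − 4 = -2 → (-3,4,-2)
replace slot 1: 2·(4+(-2)) − (-3) = 7 → (7,4,-2)
replace slot 3: 2·(7+4) − (-2) = 24 → (7,4,24)

7,4,24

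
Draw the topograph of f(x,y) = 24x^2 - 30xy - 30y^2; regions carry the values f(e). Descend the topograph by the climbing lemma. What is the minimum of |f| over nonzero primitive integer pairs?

descent: ρ → (-30,30,24)  [lands on river]
river: ρ → (24,18,-36)
river: ρ → (-36,54,6)
river: ρ → (6,54,-36)
river: ρ → (-36,18,24)
river: ρ → (24,30,-30)
closes: descent 1, river 6
min |a| on river = 6

6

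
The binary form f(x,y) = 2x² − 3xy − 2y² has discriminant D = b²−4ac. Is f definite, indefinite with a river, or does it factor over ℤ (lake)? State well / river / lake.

D = b²−4ac = (-3)² − 4·2·(-2) = 25
D = 5² is a perfect square ⇒ form factors over ℤ ⇒ lakes

lake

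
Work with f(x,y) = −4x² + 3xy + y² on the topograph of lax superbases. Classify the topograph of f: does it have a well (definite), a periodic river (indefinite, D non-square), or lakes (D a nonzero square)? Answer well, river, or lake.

D = b²−4ac = 3² − 4·(-4)·1 = 25
D = 5² is a perfect square ⇒ form factors over ℤ ⇒ lakes

lake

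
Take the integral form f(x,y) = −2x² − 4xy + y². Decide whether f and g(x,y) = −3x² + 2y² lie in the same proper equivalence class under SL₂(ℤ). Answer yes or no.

D₁ = 24, D₂ = 24
river cycle of f (length 2): (1, 4, -2), (-2, 4, 1)
river cycle of g (length 2): (2, 4, -1), (-1, 4, 2)
cycles differ ⇒ inequivalent

no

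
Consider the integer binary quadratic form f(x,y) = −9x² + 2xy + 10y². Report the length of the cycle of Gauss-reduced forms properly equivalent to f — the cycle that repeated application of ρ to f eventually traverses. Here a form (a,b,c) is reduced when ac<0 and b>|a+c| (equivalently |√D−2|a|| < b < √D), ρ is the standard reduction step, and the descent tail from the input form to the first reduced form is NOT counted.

D = 364, ⌊√D⌋ = 19
river: ρ → (10,18,-1)
river: ρ → (-1,18,10)
river: ρ → (10,2,-9)
river: ρ → (-9,16,3)
river: ρ → (3,14,-14)
river: ρ → (-14,14,3)
river: ρ → (3,16,-9)
river: ρ → (-9,2,10)
ρ-cycle length = 8 (tail of 0 descent steps not counted)

8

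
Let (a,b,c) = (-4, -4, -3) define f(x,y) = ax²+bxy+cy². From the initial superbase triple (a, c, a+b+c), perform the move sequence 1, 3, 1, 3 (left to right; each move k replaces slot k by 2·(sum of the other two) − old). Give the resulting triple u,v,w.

start (-4,-3,-11) = (f(1,0),f(0,1),f(1,1))
replace slot 1: 2·((-3)+(-11)) − (-4) = -24 → (-24,-3,-11)
replace slot 3: 2·((-24)+(-3)) − (-11) = -43 → (-24,-3,-43)
replace slot 1: 2·((-3)+(-43)) − (-24) = -68 → (-68,-3,-43)
replace slot 3: 2·((-68)+(-3)) − (-43) = -99 → (-68,-3,-99)

-68,-3,-99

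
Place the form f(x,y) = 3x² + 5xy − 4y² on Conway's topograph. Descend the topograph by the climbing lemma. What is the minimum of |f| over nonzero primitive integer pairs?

river: ρ → (-4,3,4)
river: ρ → (4,5,-3)
river: ρ → (-3,7,2)
river: ρ → (2,5,-6)
river: ρ → (-6,7,1)
river: ρ → (1,7,-6)
river: ρ → (-6,5,2)
river: ρ → (2,7,-3)
river: ρ → (-3,5,4)
river: ρ → (4,3,-4)
river: ρ → (-4,5,3)
river: ρ → (3,7,-2)
river: ρ → (-2,5,6)
river: ρ → (6,7,-1)
river: ρ → (-1,7,6)
river: ρ → (6,5,-2)
river: ρ → (-2,7,3)
river: ρ → (3,5,-4)
closes: descent 0, river 18
min |a| on river = 1

1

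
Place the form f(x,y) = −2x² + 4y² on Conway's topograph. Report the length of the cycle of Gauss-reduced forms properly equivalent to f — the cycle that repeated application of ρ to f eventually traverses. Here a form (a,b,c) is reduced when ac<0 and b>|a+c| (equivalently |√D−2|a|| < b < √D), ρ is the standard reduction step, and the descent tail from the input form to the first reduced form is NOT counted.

D = 32, ⌊√D⌋ = 5
descent: ρ → (4,0,-2)
descent: ρ → (-2,4,2)  [lands on river]
river: ρ → (2,4,-2)
ρ-cycle length = 2 (tail of 2 descent steps not counted)

2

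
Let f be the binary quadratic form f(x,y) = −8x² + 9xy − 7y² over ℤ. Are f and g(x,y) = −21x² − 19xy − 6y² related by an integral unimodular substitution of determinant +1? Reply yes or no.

D₁ = -143, D₂ = -143
f is negative-definite; reduce −f:
−f: translate: b→7 (≡-9 mod 16), so (8,-9,7)→(8,7,6)
−f: flip: (8,7,6)→(6,-7,8)
−f: translate: b→5 (≡-7 mod 12), so (6,-7,8)→(6,5,7)
−f: reduced (well bottom): (6,5,7) with a≤c, −a<b≤a
flip sign back: reduced form of f is (-6,-5,-7)
g is negative-definite; reduce −g:
−g: flip: (21,19,6)→(6,-19,21)
−g: translate: b→5 (≡-19 mod 12), so (6,-19,21)→(6,5,7)
−g: reduced (well bottom): (6,5,7) with a≤c, −a<b≤a
flip sign back: reduced form of g is (-6,-5,-7)
reduced forms (-6, -5, -7) vs (-6, -5, -7) ⇒ equivalent

yes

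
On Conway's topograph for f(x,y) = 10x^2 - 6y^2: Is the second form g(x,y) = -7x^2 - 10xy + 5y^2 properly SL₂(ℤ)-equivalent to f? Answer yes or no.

D₁ = 240, D₂ = 240
river cycle of f (length 2): (-6, 12, 4), (4, 12, -6)
river cycle of g (length 6): (5, 10, -7), (-7, 4, 8), (8, 12, -3), (-3, 12, 8), (8, 4, -7), (-7, 10, 5)
cycles differ ⇒ inequivalent

no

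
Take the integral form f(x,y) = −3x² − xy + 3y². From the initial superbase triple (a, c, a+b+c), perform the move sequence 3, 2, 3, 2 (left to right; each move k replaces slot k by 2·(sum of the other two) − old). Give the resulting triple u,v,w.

start (-3,3,-1) = (f(1,0),f(0,1),f(1,1))
replace slot 3: 2·((-3)+3) − (-1) = 1 → (-3,3,1)
replace slot 2: 2·((-3)+1) − 3 = -7 → (-3,-7,1)
replace slot 3: 2·((-3)+(-7)) − 1 = -21 → (-3,-7,-21)
replace slot 2: 2·((-3)+(-21)) − (-7) = -41 → (-3,-41,-21)

-3,-41,-21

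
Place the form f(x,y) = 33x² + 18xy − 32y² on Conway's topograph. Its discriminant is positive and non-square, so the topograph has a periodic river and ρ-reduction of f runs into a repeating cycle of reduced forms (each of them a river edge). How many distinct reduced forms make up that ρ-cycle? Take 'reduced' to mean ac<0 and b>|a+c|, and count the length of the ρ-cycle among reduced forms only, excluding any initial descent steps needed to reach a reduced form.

D = 4548, ⌊√D⌋ = 67
river: ρ → (-32,46,19)
river: ρ → (19,30,-48)
river: ρ → (-48,66,1)
river: ρ → (1,66,-48)
river: ρ → (-48,30,19)
river: ρ → (19,46,-32)
river: ρ → (-32,18,33)
river: ρ → (33,48,-17)
river: ρ → (-17,54,24)
river: ρ → (24,42,-29)
river: ρ → (-29,16,37)
river: ρ → (37,58,-8)
river: ρ → (-8,54,51)
river: ρ → (51,48,-11)
river: ρ → (-11,62,16)
river: ρ → (16,66,-3)
river: ρ → (-3,66,16)
river: ρ → (16,62,-11)
river: ρ → (-11,48,51)
river: ρ → (51,54,-8)
river: ρ → (-8,58,37)
river: ρ → (37,16,-29)
river: ρ → (-29,42,24)
river: ρ → (24,54,-17)
river: ρ → (-17,48,33)
river: ρ → (33,18,-32)
ρ-cycle length = 26 (tail of 0 descent steps not counted)

26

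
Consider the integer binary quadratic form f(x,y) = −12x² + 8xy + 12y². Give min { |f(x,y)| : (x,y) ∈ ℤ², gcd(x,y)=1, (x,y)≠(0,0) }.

river: ρ → (12,16,-8)
river: ρ → (-8,16,12)
river: ρ → (12,8,-12)
river: ρ → (-12,16,8)
river: ρ → (8,16,-12)
river: ρ → (-12,8,12)
closes: descent 0, river 6
min |a| on river = 8

8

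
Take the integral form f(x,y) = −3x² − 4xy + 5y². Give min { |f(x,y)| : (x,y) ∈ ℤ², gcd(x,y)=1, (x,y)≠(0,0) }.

descent: ρ → (5,4,-3)  [lands on river]
river: ρ → (-3,8,1)
river: ρ → (1,8,-3)
river: ρ → (-3,4,5)
river: ρ → (5,6,-2)
river: ρ → (-2,6,5)
closes: descent 1, river 6
min |a| on river = 1

1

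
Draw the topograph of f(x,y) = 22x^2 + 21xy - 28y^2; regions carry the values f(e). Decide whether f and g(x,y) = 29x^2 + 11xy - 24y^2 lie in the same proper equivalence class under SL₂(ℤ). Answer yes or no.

D₁ = 2905, D₂ = 2905
river cycle of f (length 38): (-28, 35, 15), (15, 25, -38), (-38, 51, 2), (2, 53, -12), (-12, 43, 22), (22, 45, -10), (-10, 35, 42), (42, 49, -3), (-3, 53, 8), (8, 43, -33), … (28 more)
river cycle of g (length 34): (-24, 37, 16), (16, 27, -34), (-34, 41, 9), (9, 49, -14), (-14, 35, 30), (30, 25, -19), (-19, 51, 4), (4, 53, -6), (-6, 43, 44), (44, 45, -5), … (24 more)
cycles differ ⇒ inequivalent

no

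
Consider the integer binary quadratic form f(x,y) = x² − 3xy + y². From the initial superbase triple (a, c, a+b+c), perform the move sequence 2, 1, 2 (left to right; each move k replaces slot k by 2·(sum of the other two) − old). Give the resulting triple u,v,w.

start (1,1,-1) = (f(1,0),f(0,1),f(1,1))
replace slot 2: 2·(1+(-1)) − 1 = -1 → (1,-1,-1)
replace slot 1: 2·((-1)+(-1)) − 1 = -5 → (-5,-1,-1)
replace slot 2: 2·((-5)+(-1)) − (-1) = -11 → (-5,-11,-1)

-5,-11,-1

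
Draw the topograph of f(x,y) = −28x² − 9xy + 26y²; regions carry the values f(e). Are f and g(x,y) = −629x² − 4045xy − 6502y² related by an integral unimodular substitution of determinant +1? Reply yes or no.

D₁ = 2993, D₂ = 2993
river cycle of f (length 8): (26, 9, -28), (-28, 47, 7), (7, 51, -14), (-14, 33, 34), (34, 35, -13), (-13, 43, 22), (22, 45, -11), (-11, 43, 26)
river cycle of g (length 8): (-28, 47, 7), (7, 51, -14), (-14, 33, 34), (34, 35, -13), (-13, 43, 22), (22, 45, -11), (-11, 43, 26), (26, 9, -28)
cycles coincide ⇒ equivalent

yes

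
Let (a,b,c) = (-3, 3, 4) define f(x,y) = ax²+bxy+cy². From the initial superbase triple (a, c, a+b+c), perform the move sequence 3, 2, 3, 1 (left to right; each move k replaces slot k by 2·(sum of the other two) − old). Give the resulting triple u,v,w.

start (-3,4,4) = (f(1,0),f(0,1),f(1,1))
replace slot 3: 2·((-3)+4) − 4 = -2 → (-3,4,-2)
replace slot 2: 2·((-3)+(-2)) − 4 = -14 → (-3,-14,-2)
replace slot 3: 2·((-3)+(-14)) − (-2) = -32 → (-3,-14,-32)
replace slot 1: 2·((-14)+(-32)) − (-3) = -89 → (-89,-14,-32)

-89,-14,-32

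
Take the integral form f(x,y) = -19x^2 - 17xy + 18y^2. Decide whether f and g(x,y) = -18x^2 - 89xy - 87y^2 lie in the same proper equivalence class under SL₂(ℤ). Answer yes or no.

D₁ = 1657, D₂ = 1657
river cycle of f (length 78): (18, 17, -19), (-19, 21, 16), (16, 11, -24), (-24, 37, 3), (3, 35, -36), (-36, 37, 2), (2, 39, -17), (-17, 29, 12), (12, 19, -27), (-27, 35, 4), … (68 more)
river cycle of g (length 78): (-16, 21, 19), (19, 17, -18), (-18, 19, 18), (18, 17, -19), (-19, 21, 16), (16, 11, -24), (-24, 37, 3), (3, 35, -36), (-36, 37, 2), (2, 39, -17), … (68 more)
cycles coincide ⇒ equivalent

yes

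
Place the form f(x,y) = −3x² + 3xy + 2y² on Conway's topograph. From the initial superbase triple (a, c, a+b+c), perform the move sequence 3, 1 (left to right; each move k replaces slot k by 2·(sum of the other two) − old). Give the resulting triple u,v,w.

start (-3,2,2) = (f(1,0),f(0,1),f(1,1))
replace slot 3: 2·((-3)+2) − 2 = -4 → (-3,2,-4)
replace slot 1: 2·(2+(-4)) − (-3) = -1 → (-1,2,-4)

-1,2,-4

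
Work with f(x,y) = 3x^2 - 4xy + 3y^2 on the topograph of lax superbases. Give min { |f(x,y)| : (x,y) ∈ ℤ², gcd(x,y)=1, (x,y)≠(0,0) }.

translate: b→2 (≡-4 mod 6), so (3,-4,3)→(3,2,2)
flip: (3,2,2)→(2,-2,3)
translate: b→2 (≡-2 mod 4), so (2,-2,3)→(2,2,3)
reduced (well bottom): (2,2,3) with a≤c, −a<b≤a
well minimum = a = 2

2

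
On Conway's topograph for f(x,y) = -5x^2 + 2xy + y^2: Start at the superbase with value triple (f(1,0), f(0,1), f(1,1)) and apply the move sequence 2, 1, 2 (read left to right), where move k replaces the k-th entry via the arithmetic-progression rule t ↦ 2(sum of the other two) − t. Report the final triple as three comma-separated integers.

start (-5,1,-2) = (f(1,0),f(0,1),f(1,1))
replace slot 2: 2·((-5)+(-2)) − 1 = -15 → (-5,-15,-2)
replace slot 1: 2·((-15)+(-2)) − (-5) = -29 → (-29,-15,-2)
replace slot 2: 2·((-29)+(-2)) − (-15) = -47 → (-29,-47,-2)

-29,-47,-2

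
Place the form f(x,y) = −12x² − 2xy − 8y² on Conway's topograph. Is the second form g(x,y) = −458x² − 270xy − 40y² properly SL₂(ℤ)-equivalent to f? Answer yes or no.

D₁ = -380, D₂ = -380
f is negative-definite; reduce −f:
−f: flip: (12,2,8)→(8,-2,12)
−f: reduced (well bottom): (8,-2,12) with a≤c, −a<b≤a
flip sign back: reduced form of f is (-8,2,-12)
g is negative-definite; reduce −g:
−g: flip: (458,270,40)→(40,-270,458)
−g: translate: b→-30 (≡-270 mod 80), so (40,-270,458)→(40,-30,8)
−g: flip: (40,-30,8)→(8,30,40)
−g: translate: b→-2 (≡30 mod 16), so (8,30,40)→(8,-2,12)
−g: reduced (well bottom): (8,-2,12) with a≤c, −a<b≤a
flip sign back: reduced form of g is (-8,2,-12)
reduced forms (-8, 2, -12) vs (-8, 2, -12) ⇒ equivalent

yes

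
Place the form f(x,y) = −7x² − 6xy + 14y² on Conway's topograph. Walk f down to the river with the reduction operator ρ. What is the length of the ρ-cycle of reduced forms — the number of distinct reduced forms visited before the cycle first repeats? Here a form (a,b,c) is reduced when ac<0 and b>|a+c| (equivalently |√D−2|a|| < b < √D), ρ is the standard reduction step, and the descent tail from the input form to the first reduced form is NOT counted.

D = 428, ⌊√D⌋ = 20
descent: ρ → (14,6,-7)
descent: ρ → (-7,8,13)  [lands on river]
river: ρ → (13,18,-2)
river: ρ → (-2,18,13)
river: ρ → (13,8,-7)
river: ρ → (-7,20,1)
river: ρ → (1,20,-7)
ρ-cycle length = 6 (tail of 2 descent steps not counted)

6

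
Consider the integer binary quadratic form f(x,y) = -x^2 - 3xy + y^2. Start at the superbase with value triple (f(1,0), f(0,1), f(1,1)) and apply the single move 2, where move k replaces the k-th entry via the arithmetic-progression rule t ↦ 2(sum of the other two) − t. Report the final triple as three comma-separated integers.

start (-1,1,-3) = (f(1,0),f(0,1),f(1,1))
replace slot 2: 2·((-1)+(-3)) − 1 = -9 → (-1,-9,-3)

-1,-9,-3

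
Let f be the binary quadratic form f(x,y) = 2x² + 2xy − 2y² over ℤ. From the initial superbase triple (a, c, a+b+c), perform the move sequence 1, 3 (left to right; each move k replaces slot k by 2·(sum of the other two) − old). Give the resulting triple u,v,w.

start (2,-2,2) = (f(1,0),f(0,1),f(1,1))
replace slot 1: 2·((-2)+2) − 2 = -2 → (-2,-2,2)
replace slot 3: 2·((-2)+(-2)) − 2 = -10 → (-2,-2,-10)

-2,-2,-10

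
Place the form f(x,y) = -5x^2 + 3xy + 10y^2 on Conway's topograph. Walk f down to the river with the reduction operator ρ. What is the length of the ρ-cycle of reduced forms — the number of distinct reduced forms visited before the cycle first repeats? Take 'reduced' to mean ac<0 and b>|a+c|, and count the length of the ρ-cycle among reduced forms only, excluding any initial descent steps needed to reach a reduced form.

D = 209, ⌊√D⌋ = 14
descent: ρ → (10,-3,-5)
descent: ρ → (-5,13,2)  [lands on river]
river: ρ → (2,11,-11)
river: ρ → (-11,11,2)
river: ρ → (2,13,-5)
river: ρ → (-5,7,8)
river: ρ → (8,9,-4)
river: ρ → (-4,7,10)
river: ρ → (10,13,-1)
river: ρ → (-1,13,10)
river: ρ → (10,7,-4)
river: ρ → (-4,9,8)
river: ρ → (8,7,-5)
ρ-cycle length = 12 (tail of 2 descent steps not counted)

12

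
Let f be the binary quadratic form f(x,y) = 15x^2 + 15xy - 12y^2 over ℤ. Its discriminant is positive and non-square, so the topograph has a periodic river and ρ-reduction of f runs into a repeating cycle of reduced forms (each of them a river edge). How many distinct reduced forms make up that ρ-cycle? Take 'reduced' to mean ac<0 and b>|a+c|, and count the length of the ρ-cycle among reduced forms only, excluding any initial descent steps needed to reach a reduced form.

D = 945, ⌊√D⌋ = 30
river: ρ → (-12,9,18)
river: ρ → (18,27,-3)
river: ρ → (-3,27,18)
river: ρ → (18,9,-12)
river: ρ → (-12,15,15)
river: ρ → (15,15,-12)
ρ-cycle length = 6 (tail of 0 descent steps not counted)

6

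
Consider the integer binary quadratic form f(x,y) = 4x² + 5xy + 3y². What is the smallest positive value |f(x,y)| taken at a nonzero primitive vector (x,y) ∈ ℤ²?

translate: b→-3 (≡5 mod 8), so (4,5,3)→(4,-3,2)
flip: (4,-3,2)→(2,3,4)
translate: b→-1 (≡3 mod 4), so (2,3,4)→(2,-1,3)
reduced (well bottom): (2,-1,3) with a≤c, −a<b≤a
well minimum = a = 2

2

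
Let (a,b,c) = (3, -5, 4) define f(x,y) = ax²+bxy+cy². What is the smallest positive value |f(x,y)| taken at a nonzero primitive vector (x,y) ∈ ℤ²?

translate: b→1 (≡-5 mod 6), so (3,-5,4)→(3,1,2)
flip: (3,1,2)→(2,-1,3)
reduced (well bottom): (2,-1,3) with a≤c, −a<b≤a
well minimum = a = 2

2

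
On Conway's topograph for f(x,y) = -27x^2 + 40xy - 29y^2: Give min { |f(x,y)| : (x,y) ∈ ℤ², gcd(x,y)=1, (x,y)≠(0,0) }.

translate: b→14 (≡-40 mod 54), so (27,-40,29)→(27,14,16)
flip: (27,14,16)→(16,-14,27)
reduced (well bottom): (16,-14,27) with a≤c, −a<b≤a
well minimum |f| = |-16| = 16 (negative-definite)

16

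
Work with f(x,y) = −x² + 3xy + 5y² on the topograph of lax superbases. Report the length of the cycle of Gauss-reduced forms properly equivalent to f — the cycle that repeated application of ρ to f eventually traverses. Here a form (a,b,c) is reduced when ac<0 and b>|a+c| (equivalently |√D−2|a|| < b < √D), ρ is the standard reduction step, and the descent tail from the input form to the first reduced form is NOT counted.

D = 29, ⌊√D⌋ = 5
descent: ρ → (5,-3,-1)
descent: ρ → (-1,5,1)  [lands on river]
river: ρ → (1,5,-1)
ρ-cycle length = 2 (tail of 2 descent steps not counted)

2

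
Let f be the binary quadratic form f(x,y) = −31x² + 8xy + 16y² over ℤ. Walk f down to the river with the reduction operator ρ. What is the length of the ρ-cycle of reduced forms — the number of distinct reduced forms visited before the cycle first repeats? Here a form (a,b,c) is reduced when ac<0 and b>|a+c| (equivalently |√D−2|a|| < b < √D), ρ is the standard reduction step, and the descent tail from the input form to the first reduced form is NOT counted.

D = 2048, ⌊√D⌋ = 45
descent: ρ → (16,24,-23)  [lands on river]
river: ρ → (-23,22,17)
river: ρ → (17,12,-28)
river: ρ → (-28,44,1)
river: ρ → (1,44,-28)
river: ρ → (-28,12,17)
river: ρ → (17,22,-23)
river: ρ → (-23,24,16)
river: ρ → (16,40,-7)
river: ρ → (-7,44,4)
river: ρ → (4,44,-7)
river: ρ → (-7,40,16)
ρ-cycle length = 12 (tail of 1 descent step not counted)

12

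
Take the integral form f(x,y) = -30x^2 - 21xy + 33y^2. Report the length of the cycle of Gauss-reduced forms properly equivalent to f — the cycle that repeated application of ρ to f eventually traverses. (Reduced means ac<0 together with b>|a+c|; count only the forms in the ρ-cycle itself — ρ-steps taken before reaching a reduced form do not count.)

D = 4401, ⌊√D⌋ = 66
descent: ρ → (33,21,-30)  [lands on river]
river: ρ → (-30,39,24)
river: ρ → (24,57,-12)
river: ρ → (-12,63,9)
river: ρ → (9,63,-12)
river: ρ → (-12,57,24)
river: ρ → (24,39,-30)
river: ρ → (-30,21,33)
river: ρ → (33,45,-18)
river: ρ → (-18,63,6)
river: ρ → (6,57,-48)
river: ρ → (-48,39,15)
river: ρ → (15,51,-30)
river: ρ → (-30,9,36)
river: ρ → (36,63,-3)
river: ρ → (-3,63,36)
river: ρ → (36,9,-30)
river: ρ → (-30,51,15)
river: ρ → (15,39,-48)
river: ρ → (-48,57,6)
river: ρ → (6,63,-18)
river: ρ → (-18,45,33)
ρ-cycle length = 22 (tail of 1 descent step not counted)

22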